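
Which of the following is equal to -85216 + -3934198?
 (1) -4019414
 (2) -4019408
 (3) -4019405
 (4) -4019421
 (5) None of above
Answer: 1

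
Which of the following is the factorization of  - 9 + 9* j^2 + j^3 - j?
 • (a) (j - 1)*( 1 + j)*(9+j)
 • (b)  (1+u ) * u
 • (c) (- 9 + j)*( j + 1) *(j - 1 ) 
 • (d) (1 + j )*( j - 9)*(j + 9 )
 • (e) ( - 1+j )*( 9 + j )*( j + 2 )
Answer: a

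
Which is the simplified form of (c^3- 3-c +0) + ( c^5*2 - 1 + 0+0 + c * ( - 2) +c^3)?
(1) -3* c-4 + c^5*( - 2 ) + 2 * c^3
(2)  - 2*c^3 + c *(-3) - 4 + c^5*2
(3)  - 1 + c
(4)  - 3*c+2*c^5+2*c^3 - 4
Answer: 4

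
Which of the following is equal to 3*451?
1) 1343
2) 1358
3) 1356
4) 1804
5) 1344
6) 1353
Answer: 6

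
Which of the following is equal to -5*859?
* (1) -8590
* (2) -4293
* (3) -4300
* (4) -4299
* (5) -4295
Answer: 5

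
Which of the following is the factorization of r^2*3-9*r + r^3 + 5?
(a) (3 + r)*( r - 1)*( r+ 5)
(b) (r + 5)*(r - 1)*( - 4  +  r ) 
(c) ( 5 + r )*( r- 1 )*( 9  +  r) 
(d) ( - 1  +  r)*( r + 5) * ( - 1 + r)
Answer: d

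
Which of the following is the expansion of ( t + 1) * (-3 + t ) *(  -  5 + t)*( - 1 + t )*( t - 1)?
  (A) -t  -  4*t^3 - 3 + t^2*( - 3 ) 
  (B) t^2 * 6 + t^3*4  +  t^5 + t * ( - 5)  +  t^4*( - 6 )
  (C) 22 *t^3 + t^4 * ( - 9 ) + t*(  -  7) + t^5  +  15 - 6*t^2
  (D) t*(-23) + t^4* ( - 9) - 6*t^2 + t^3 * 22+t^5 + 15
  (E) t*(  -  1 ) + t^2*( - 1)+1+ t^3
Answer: D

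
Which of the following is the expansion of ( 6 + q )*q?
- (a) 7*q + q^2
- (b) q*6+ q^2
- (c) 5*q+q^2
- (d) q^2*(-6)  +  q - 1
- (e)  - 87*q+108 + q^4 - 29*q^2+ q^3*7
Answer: b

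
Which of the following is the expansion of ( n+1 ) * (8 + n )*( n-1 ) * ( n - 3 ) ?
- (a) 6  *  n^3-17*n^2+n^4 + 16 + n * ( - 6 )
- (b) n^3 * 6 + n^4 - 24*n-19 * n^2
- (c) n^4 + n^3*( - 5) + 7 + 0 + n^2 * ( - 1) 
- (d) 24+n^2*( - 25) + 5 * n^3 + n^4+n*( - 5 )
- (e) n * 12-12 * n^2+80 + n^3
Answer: d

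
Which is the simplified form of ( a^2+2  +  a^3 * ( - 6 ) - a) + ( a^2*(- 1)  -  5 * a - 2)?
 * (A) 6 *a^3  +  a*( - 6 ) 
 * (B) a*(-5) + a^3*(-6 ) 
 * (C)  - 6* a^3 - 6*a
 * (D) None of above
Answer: C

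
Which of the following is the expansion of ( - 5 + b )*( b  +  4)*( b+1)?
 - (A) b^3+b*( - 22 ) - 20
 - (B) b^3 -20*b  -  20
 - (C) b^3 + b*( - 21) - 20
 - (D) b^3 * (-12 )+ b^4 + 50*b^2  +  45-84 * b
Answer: C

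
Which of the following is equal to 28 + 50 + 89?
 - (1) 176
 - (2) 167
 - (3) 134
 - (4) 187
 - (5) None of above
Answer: 2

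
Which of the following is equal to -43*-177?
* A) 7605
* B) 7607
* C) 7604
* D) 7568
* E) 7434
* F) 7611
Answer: F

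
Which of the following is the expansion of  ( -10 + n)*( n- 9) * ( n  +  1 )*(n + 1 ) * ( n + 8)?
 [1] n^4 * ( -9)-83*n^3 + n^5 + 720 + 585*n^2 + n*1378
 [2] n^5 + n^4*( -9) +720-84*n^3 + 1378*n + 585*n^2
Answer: 1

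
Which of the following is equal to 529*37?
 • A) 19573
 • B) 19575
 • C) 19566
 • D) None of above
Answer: A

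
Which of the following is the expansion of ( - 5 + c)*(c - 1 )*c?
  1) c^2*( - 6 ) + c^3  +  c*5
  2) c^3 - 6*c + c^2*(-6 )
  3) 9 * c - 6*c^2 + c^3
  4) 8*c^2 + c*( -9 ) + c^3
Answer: 1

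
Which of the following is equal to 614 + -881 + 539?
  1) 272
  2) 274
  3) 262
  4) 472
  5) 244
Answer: 1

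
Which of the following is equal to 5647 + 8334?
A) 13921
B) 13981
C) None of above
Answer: B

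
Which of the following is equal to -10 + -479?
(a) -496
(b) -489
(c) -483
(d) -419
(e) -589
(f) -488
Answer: b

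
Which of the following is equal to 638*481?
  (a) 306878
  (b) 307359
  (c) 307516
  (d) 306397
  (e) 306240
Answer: a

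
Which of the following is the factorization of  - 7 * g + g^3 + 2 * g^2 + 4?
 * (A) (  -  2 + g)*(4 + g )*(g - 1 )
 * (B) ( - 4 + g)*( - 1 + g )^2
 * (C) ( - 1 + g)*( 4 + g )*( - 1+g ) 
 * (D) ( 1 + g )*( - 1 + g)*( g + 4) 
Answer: C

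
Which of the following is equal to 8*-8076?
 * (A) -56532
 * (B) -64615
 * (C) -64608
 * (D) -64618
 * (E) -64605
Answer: C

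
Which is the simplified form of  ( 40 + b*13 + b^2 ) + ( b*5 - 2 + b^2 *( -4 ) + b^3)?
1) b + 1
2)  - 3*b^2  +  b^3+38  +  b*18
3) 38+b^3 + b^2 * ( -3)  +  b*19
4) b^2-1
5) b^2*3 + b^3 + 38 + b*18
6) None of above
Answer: 2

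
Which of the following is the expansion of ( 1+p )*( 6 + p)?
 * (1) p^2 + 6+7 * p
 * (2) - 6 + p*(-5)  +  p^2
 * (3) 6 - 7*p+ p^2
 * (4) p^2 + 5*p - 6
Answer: 1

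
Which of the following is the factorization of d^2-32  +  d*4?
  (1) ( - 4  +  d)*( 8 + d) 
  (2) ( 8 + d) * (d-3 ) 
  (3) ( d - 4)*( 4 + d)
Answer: 1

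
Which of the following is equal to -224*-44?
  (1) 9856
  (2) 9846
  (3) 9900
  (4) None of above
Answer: 1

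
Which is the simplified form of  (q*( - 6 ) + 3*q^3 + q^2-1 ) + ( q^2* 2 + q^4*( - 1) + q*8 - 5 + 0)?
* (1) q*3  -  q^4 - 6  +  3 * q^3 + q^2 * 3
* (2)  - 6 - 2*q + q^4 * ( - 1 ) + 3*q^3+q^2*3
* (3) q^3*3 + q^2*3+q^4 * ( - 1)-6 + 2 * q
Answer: 3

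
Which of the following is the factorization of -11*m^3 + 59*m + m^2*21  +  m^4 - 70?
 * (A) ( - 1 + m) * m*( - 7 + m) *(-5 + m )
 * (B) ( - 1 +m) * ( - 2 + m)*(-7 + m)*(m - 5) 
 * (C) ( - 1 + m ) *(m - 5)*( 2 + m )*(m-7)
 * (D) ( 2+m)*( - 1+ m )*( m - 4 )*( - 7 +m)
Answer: C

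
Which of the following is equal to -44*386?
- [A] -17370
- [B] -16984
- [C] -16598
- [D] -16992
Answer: B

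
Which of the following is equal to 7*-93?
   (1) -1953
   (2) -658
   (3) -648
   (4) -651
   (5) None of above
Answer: 4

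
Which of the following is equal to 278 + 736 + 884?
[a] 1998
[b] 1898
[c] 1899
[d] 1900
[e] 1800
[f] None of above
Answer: b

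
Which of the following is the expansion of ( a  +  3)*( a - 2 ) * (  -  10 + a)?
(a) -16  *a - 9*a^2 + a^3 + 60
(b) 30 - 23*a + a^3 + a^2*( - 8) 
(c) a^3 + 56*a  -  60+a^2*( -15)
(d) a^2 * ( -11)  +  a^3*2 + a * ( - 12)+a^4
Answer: a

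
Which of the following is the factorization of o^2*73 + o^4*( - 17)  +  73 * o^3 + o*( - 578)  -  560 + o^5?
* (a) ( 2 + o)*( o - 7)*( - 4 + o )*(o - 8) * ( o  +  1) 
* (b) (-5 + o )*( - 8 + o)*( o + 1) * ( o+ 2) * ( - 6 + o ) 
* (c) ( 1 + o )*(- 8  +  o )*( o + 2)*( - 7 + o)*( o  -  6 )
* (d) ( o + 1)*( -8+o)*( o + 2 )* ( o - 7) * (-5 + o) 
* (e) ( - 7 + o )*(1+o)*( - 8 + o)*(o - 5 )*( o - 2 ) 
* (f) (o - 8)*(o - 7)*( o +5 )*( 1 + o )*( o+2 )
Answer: d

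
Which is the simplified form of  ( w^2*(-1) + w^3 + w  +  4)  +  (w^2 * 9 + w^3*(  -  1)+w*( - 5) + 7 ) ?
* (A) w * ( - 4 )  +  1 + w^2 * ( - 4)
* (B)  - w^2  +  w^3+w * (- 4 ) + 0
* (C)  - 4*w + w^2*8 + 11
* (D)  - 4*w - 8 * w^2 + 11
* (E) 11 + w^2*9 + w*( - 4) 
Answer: C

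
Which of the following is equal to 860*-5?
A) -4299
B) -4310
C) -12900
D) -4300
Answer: D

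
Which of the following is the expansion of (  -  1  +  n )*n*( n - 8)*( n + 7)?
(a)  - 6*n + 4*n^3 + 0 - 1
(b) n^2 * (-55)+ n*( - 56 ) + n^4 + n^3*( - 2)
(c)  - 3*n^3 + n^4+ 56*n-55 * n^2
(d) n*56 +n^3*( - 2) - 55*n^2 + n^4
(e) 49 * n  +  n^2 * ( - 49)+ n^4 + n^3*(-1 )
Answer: d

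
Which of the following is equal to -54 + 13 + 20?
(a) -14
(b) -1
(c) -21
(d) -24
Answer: c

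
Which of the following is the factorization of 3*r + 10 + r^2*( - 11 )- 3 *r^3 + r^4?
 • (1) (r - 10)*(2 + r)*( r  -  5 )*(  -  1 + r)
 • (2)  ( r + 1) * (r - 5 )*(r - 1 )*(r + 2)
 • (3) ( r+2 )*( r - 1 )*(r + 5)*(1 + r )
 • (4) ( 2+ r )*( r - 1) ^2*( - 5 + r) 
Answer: 2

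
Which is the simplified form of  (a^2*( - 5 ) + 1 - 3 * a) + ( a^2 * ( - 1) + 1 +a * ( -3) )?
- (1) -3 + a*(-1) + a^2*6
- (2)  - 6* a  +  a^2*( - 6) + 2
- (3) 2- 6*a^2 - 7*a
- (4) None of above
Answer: 2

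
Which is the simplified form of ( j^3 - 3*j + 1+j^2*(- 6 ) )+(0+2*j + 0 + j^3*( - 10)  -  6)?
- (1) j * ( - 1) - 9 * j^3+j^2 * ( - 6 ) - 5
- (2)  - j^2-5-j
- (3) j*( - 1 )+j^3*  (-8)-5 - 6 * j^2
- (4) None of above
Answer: 1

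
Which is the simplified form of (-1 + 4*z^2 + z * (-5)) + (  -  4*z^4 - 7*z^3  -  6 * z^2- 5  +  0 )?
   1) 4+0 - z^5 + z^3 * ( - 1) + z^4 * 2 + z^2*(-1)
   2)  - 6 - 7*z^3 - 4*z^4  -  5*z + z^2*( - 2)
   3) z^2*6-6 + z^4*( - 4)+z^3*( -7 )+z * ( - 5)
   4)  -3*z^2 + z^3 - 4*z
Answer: 2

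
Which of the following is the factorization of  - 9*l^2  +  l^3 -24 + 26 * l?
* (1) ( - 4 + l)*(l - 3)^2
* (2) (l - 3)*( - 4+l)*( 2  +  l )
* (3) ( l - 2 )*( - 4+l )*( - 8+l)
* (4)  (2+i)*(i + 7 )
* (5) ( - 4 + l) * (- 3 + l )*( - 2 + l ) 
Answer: 5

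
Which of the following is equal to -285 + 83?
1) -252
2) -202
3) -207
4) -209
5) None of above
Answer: 2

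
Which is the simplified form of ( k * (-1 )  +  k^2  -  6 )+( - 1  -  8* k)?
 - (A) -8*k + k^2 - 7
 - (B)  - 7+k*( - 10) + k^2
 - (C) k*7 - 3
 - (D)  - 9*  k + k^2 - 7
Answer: D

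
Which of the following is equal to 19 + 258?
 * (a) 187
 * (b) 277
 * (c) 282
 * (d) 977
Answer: b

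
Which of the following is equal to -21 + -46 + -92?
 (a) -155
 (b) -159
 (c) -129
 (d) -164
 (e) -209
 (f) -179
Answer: b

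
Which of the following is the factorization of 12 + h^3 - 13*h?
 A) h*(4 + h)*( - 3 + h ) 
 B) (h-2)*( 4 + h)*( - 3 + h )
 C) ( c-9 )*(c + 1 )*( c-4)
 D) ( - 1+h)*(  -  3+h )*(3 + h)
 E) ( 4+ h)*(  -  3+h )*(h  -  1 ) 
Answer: E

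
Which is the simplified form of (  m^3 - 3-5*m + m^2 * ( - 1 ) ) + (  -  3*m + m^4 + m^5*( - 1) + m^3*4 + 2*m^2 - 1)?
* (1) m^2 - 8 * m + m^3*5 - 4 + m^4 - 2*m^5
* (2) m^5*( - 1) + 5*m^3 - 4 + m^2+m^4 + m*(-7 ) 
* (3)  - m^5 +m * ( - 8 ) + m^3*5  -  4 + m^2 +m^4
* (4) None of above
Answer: 3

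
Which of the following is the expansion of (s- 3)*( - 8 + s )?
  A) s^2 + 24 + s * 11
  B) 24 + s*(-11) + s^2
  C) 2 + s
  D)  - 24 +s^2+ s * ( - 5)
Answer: B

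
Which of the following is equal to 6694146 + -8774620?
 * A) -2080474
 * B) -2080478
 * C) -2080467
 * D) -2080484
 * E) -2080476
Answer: A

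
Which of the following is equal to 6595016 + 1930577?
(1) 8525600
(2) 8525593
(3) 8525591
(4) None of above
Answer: 2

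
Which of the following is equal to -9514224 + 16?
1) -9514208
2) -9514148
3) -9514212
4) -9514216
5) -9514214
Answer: 1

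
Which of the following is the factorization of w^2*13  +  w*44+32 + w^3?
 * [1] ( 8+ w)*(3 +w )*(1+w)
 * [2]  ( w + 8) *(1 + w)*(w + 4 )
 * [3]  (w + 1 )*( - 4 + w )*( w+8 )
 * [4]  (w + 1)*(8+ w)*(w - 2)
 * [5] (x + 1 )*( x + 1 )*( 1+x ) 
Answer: 2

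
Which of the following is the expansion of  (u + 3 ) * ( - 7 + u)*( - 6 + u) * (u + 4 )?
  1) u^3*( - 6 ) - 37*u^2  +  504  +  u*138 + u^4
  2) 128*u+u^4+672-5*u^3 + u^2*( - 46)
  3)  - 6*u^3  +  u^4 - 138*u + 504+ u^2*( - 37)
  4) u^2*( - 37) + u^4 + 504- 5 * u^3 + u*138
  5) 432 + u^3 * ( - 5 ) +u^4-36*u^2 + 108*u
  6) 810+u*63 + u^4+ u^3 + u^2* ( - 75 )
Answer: 1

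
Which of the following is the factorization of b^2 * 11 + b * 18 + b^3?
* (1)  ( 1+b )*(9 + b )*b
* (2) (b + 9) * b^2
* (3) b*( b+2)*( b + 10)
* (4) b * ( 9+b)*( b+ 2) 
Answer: 4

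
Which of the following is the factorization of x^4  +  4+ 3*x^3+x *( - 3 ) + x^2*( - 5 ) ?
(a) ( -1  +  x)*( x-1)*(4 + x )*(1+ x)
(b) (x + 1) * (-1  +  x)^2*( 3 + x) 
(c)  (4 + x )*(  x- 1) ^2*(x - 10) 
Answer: a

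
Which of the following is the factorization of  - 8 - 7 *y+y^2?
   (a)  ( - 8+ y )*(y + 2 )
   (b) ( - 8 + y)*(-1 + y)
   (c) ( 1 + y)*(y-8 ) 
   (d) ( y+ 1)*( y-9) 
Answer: c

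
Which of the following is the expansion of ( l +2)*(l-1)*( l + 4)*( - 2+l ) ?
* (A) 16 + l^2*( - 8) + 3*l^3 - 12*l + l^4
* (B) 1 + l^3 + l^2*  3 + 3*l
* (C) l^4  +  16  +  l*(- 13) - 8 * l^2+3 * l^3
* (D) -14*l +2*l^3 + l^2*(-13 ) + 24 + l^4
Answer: A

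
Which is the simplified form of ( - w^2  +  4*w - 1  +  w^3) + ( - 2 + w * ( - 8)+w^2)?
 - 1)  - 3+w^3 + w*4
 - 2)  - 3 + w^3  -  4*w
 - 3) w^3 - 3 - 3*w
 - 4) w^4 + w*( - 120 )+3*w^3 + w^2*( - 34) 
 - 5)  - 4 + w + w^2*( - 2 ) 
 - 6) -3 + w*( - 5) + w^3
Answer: 2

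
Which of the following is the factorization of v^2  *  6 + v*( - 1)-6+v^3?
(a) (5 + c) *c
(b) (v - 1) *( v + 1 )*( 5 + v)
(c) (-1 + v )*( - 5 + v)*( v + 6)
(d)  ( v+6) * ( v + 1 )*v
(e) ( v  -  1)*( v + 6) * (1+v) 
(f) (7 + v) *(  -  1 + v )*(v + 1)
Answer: e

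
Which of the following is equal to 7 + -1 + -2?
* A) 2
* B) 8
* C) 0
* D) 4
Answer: D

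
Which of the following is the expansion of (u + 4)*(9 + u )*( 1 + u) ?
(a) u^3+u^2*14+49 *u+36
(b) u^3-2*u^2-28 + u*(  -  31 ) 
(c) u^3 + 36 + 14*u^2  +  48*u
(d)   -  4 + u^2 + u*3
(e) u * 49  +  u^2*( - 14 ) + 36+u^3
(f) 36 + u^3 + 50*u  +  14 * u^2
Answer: a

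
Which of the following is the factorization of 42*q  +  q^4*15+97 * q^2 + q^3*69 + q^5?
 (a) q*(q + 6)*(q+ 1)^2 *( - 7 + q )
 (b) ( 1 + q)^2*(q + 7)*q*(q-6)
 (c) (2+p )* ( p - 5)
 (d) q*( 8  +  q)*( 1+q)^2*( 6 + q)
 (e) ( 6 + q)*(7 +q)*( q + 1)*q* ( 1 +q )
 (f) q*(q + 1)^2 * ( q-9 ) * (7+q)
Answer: e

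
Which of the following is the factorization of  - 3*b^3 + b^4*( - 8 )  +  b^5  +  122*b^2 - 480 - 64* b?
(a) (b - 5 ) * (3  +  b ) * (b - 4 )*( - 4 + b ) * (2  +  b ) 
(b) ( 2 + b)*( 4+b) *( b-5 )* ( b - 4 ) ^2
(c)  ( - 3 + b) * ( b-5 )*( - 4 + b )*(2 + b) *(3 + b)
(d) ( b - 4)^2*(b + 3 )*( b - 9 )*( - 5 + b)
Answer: a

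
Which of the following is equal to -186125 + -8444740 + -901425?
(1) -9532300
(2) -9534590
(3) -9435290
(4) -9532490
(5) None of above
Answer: 5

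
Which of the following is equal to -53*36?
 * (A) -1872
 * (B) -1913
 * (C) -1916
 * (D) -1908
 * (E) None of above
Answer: D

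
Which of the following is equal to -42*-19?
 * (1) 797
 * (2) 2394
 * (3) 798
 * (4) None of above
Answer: 3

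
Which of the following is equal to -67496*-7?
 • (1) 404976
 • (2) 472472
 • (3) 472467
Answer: 2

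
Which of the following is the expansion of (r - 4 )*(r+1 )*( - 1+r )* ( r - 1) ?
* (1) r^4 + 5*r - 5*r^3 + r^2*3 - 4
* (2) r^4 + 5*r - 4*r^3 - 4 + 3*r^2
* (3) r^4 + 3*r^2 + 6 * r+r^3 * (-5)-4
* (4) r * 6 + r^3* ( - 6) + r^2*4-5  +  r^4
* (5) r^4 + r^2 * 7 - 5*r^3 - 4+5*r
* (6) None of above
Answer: 1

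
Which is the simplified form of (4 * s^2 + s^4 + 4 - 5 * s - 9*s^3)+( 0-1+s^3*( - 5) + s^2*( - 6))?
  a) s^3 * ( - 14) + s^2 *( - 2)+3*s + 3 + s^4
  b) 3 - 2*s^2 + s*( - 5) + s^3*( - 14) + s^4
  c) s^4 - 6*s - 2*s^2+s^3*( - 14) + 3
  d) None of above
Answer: b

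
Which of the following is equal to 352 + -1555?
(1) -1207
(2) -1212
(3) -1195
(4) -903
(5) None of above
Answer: 5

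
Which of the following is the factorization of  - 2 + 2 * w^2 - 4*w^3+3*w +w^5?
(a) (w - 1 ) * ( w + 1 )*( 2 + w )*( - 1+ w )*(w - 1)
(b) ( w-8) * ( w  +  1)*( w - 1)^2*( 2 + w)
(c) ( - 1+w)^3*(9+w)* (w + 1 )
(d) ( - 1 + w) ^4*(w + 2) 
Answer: a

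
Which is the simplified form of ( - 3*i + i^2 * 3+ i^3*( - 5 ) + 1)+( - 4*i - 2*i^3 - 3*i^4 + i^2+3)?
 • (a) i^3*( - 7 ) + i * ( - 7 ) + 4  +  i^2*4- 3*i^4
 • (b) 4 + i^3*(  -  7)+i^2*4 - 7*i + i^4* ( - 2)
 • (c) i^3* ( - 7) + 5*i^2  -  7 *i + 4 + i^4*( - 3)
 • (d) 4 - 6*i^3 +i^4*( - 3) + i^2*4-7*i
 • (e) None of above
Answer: a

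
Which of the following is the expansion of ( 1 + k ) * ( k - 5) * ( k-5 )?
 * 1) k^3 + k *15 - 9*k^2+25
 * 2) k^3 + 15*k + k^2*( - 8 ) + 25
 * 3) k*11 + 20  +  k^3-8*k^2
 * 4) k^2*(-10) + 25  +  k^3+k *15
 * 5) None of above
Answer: 1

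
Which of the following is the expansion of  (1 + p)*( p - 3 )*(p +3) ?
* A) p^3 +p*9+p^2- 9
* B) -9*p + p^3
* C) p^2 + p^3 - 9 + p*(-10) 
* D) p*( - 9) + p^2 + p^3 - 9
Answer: D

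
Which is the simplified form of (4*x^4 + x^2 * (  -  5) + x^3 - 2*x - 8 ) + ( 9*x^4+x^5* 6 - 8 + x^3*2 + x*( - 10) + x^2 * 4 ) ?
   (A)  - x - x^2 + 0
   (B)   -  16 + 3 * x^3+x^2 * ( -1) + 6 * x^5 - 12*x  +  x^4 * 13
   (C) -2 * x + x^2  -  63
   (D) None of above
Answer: B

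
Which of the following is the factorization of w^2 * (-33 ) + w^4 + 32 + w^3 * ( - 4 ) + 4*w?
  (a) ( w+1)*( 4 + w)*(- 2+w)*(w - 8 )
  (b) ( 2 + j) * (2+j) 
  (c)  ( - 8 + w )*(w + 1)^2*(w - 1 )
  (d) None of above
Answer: d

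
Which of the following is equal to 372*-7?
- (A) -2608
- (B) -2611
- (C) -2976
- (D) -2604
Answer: D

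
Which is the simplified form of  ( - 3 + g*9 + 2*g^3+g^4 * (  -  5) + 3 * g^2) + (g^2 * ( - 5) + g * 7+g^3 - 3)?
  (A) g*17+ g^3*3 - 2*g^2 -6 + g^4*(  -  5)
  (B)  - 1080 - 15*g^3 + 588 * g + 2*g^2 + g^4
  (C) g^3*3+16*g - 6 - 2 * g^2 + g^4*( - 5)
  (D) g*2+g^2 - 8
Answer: C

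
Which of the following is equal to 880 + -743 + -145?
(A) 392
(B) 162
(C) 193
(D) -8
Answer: D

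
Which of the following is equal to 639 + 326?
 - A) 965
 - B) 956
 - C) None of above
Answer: A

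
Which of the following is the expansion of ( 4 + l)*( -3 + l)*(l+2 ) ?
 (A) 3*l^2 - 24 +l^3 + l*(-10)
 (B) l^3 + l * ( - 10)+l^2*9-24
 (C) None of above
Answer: A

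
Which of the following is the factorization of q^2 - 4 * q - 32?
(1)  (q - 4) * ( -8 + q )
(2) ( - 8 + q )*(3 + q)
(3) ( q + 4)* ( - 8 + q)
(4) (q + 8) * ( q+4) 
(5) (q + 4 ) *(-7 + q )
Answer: 3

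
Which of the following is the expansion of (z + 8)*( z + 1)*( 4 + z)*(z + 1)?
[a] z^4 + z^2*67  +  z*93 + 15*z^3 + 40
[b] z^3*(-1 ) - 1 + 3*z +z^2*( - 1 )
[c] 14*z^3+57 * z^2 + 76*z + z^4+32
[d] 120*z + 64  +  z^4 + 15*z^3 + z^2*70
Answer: c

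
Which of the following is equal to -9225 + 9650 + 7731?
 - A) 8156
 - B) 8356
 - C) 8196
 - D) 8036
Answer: A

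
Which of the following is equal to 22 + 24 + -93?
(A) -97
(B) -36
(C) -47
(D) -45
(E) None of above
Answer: C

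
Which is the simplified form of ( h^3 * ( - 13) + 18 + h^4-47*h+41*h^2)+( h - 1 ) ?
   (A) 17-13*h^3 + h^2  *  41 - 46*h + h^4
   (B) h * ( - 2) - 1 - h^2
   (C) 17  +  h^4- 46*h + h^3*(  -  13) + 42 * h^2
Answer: A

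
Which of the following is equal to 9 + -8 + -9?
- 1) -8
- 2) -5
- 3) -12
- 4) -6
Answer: 1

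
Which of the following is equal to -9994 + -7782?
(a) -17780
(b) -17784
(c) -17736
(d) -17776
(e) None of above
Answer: d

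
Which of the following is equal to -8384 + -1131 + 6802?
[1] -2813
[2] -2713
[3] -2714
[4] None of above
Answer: 2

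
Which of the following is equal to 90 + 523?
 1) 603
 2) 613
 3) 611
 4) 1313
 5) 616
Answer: 2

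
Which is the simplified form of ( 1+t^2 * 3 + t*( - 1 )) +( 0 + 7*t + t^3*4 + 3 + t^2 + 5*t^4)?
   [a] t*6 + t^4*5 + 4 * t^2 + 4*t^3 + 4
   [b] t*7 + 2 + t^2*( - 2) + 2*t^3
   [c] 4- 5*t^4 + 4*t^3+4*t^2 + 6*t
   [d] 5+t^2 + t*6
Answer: a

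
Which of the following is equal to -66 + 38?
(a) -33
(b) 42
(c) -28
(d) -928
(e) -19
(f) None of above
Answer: c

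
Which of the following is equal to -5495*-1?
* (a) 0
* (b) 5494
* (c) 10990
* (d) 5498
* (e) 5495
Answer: e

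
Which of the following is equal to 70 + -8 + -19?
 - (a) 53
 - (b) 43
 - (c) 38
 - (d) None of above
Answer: b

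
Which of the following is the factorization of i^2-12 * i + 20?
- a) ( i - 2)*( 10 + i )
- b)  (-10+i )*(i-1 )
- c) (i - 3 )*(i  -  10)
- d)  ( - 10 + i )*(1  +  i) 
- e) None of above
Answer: e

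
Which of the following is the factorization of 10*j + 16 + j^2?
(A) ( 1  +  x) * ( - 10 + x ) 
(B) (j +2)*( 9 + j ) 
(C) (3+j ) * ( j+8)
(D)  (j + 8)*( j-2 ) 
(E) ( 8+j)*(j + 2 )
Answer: E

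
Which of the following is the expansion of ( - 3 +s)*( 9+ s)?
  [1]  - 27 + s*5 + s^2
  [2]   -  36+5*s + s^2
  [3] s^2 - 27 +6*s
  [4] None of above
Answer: 3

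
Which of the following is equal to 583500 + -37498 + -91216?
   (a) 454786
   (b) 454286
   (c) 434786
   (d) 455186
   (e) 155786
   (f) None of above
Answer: a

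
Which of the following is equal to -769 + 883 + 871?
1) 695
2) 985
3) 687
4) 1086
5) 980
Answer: 2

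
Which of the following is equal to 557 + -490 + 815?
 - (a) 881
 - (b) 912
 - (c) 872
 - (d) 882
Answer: d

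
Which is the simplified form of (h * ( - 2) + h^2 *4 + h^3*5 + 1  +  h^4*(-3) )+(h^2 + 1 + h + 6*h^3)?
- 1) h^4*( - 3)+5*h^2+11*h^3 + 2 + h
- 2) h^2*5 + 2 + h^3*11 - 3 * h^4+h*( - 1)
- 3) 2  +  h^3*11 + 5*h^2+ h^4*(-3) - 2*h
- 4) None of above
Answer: 2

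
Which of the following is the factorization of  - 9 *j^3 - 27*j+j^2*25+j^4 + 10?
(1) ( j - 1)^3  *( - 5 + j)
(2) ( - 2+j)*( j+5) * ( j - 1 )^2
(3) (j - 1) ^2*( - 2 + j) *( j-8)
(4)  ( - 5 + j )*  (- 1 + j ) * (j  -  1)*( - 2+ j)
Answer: 4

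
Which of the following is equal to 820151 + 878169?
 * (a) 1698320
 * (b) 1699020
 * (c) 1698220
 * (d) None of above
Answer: a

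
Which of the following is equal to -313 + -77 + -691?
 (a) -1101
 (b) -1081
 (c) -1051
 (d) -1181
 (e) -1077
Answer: b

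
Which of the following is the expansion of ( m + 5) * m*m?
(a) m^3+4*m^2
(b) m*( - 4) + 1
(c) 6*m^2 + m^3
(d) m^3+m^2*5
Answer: d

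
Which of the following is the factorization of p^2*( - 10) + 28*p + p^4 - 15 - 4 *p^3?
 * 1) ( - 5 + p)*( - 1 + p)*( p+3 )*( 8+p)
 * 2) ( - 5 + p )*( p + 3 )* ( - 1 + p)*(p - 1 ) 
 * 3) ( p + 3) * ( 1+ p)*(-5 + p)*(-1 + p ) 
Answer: 2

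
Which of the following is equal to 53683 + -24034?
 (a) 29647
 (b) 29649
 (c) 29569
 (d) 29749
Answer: b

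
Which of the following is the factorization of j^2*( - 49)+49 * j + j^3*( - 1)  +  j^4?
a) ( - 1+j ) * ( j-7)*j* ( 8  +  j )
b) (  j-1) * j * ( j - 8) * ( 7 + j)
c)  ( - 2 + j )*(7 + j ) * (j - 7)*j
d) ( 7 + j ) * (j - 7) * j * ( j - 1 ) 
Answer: d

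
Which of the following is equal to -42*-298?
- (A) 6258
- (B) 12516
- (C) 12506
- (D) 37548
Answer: B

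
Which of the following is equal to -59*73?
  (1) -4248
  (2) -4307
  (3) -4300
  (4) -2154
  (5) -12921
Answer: 2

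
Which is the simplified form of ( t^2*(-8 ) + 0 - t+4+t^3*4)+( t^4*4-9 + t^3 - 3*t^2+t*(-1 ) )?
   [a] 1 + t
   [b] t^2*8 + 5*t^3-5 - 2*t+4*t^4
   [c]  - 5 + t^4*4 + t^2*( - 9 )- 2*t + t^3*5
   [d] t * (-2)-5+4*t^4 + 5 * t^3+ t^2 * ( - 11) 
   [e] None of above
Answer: d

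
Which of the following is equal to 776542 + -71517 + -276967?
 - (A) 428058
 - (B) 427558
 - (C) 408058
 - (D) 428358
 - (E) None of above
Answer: A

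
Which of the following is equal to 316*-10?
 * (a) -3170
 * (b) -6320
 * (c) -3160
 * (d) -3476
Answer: c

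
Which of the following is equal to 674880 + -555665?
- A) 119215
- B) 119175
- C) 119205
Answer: A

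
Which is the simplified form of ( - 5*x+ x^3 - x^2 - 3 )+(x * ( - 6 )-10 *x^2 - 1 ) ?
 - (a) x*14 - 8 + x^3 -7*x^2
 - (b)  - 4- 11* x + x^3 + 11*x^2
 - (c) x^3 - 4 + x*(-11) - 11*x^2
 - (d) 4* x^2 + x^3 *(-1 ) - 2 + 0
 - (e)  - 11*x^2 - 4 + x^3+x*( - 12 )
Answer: c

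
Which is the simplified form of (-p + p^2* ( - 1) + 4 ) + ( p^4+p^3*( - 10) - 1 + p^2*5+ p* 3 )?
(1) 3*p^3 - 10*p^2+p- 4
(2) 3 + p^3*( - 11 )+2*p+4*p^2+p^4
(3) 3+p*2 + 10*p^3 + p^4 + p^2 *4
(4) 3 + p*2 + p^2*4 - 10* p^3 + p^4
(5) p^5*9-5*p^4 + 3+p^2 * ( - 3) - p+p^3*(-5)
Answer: 4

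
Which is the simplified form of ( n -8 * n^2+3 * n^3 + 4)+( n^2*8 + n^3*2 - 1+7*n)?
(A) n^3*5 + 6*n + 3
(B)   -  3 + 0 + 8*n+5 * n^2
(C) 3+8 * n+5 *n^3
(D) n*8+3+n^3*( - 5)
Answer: C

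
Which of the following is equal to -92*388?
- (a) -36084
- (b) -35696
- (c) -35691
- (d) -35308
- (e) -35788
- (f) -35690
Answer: b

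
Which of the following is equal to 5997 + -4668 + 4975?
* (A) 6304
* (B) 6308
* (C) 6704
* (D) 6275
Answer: A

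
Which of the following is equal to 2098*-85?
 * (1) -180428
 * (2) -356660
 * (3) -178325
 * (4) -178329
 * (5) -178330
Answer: 5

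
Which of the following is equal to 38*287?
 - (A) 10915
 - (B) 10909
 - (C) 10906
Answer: C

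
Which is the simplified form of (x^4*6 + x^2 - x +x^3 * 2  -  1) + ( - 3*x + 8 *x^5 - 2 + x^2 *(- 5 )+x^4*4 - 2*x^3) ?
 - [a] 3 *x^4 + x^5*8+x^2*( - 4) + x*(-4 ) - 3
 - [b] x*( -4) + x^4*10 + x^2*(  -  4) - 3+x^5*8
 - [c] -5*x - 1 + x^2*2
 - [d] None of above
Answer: b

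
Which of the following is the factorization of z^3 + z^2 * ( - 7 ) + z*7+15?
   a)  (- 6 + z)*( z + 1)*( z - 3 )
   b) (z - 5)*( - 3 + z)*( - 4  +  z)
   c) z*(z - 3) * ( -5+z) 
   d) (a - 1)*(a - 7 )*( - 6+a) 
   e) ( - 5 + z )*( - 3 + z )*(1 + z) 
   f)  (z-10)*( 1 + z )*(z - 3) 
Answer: e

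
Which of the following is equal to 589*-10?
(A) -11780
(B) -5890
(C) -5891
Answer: B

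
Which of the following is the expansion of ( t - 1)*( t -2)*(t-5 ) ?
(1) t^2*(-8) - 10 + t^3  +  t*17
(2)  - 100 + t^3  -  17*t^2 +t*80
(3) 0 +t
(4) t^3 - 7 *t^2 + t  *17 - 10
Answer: 1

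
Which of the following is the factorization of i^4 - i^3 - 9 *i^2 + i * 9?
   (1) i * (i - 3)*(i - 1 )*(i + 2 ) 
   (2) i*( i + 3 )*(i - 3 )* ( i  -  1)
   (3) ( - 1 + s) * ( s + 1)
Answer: 2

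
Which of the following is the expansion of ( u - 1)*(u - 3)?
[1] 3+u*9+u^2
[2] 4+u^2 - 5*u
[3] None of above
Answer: 3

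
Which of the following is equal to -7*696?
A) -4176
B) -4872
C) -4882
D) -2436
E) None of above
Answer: B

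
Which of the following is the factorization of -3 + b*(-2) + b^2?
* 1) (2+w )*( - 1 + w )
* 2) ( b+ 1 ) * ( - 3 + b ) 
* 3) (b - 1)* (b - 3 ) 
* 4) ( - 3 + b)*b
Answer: 2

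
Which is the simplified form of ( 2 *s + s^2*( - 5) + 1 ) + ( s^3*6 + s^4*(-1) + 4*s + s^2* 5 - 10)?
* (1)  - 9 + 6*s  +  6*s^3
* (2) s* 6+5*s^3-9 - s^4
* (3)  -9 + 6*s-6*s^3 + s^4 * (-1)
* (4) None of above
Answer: 4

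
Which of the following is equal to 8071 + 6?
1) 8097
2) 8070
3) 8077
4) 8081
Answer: 3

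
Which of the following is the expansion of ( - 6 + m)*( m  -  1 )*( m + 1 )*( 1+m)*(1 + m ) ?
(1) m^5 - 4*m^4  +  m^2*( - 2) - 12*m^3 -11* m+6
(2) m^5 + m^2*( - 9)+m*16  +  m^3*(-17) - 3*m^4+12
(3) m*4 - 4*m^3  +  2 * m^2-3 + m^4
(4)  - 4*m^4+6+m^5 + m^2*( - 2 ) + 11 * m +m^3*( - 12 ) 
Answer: 4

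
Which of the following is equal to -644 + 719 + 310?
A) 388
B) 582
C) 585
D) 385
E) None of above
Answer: D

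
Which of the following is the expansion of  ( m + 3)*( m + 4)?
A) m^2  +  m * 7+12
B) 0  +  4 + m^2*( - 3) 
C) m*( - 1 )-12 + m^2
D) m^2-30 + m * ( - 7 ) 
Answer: A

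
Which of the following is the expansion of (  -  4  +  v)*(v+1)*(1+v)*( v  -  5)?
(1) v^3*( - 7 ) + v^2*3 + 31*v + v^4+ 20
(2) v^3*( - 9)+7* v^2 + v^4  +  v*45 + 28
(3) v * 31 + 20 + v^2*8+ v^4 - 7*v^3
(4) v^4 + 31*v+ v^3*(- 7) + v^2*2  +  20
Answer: 1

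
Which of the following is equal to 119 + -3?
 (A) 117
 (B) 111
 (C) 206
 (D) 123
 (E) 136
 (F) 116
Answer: F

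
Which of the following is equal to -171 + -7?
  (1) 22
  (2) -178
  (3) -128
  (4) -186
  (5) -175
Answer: 2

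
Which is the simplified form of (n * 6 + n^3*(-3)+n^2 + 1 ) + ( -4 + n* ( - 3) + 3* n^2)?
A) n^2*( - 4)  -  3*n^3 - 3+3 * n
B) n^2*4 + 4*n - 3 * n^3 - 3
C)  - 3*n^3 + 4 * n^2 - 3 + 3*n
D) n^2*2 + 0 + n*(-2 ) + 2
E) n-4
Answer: C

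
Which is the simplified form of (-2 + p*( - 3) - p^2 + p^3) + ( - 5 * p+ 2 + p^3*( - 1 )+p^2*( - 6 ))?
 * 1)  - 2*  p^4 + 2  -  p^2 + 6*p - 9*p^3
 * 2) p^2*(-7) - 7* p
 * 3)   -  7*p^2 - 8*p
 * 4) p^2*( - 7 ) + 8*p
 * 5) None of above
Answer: 3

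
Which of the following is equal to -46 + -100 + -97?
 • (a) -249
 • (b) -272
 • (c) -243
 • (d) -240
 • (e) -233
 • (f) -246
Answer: c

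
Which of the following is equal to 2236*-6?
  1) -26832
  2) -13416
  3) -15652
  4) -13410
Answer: 2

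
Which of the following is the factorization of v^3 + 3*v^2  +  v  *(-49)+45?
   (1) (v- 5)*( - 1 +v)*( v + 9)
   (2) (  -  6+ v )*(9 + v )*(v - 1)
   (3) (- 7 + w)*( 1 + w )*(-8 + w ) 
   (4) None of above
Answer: 1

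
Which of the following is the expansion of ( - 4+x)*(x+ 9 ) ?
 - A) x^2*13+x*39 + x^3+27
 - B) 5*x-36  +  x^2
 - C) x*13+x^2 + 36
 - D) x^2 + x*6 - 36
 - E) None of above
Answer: B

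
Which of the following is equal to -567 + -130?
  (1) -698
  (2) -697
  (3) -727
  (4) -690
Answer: 2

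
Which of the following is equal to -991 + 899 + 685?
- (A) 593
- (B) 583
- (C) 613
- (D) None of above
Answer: A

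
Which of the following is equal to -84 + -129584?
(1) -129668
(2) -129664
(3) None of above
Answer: 1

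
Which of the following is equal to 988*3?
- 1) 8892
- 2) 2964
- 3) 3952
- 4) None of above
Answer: 2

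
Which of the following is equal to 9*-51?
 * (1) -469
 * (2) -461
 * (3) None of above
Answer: 3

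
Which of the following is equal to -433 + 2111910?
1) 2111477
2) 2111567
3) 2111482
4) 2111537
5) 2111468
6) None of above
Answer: 1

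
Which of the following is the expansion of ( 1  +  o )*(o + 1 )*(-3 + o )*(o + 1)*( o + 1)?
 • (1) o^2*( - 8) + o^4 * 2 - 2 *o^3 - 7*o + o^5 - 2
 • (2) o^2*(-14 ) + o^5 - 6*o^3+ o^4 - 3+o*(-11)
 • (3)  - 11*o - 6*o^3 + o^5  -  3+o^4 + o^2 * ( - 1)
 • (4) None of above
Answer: 2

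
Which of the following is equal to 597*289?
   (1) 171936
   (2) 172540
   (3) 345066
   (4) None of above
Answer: 4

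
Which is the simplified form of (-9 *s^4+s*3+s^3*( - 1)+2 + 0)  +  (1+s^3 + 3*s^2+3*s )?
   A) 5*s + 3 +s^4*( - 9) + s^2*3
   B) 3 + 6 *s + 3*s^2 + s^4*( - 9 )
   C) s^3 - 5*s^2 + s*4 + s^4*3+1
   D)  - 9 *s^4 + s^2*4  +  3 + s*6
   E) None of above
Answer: B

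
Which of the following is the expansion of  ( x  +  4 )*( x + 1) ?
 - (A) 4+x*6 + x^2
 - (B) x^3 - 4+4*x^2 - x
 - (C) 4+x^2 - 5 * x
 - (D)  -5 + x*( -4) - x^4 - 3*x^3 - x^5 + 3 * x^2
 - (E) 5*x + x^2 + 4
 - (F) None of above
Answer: E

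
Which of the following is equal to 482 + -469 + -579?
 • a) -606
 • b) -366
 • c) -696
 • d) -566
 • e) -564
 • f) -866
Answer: d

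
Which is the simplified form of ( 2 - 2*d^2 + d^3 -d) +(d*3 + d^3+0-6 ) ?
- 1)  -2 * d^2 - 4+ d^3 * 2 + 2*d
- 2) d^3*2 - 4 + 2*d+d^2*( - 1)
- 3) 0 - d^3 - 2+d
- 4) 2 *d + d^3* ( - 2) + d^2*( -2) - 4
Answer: 1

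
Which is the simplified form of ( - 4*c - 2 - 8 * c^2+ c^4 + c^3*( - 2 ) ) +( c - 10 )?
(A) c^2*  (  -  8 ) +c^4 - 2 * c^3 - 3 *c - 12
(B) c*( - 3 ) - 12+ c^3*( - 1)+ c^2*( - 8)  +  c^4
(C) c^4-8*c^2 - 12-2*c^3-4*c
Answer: A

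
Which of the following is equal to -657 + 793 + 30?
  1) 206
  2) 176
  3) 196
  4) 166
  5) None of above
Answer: 4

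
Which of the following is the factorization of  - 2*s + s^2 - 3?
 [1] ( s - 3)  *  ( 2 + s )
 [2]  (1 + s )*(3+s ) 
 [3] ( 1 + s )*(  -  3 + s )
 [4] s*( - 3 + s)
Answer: 3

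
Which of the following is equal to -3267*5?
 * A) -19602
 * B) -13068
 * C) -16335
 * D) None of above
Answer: C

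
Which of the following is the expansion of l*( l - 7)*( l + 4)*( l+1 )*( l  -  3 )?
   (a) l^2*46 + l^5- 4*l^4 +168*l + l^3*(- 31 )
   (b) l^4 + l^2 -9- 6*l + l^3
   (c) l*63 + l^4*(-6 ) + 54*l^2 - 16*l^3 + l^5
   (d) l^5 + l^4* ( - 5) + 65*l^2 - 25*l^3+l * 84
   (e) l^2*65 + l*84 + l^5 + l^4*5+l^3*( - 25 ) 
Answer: d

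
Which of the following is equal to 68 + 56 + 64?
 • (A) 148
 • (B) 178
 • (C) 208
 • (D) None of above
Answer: D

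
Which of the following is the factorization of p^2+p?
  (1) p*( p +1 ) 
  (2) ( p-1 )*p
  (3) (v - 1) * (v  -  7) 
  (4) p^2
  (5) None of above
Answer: 1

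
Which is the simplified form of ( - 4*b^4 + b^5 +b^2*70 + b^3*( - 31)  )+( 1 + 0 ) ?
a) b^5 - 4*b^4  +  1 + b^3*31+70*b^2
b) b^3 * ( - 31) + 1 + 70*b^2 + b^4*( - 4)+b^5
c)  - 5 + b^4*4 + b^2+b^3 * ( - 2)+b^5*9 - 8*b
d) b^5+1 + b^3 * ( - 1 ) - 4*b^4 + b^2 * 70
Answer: b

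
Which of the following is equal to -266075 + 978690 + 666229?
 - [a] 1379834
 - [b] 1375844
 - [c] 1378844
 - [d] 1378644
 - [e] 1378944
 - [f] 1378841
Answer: c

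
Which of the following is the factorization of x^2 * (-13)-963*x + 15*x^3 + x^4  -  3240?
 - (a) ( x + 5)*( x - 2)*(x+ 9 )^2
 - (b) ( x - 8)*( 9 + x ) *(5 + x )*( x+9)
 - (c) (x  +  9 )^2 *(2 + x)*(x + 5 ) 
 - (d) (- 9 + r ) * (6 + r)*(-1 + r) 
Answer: b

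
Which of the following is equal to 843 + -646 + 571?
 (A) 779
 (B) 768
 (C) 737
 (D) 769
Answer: B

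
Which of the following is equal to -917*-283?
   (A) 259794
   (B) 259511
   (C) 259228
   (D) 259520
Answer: B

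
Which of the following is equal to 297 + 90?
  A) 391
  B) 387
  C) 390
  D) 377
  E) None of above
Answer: B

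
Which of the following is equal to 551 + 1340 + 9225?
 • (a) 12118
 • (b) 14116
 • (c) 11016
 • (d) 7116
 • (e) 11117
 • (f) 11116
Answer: f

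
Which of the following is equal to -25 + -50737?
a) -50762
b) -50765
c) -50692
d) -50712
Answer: a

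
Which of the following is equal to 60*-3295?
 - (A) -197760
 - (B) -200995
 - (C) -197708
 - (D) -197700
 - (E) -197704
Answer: D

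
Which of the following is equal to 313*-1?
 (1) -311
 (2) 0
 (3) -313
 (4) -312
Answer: 3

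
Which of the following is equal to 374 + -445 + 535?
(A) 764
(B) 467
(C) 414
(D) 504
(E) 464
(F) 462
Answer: E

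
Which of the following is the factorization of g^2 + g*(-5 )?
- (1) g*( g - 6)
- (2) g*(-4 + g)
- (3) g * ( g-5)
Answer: 3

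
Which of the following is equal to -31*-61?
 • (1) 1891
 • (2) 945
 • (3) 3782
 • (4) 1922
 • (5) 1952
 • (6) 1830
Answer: 1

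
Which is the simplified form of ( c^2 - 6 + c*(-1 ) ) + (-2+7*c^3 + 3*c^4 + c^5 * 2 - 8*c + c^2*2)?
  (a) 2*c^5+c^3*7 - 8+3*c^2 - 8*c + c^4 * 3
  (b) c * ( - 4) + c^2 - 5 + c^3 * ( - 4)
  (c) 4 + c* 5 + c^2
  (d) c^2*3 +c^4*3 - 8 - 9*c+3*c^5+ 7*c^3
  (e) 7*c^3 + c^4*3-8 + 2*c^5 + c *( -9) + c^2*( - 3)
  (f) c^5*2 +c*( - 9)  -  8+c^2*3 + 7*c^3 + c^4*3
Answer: f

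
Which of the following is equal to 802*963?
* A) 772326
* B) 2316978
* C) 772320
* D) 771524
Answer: A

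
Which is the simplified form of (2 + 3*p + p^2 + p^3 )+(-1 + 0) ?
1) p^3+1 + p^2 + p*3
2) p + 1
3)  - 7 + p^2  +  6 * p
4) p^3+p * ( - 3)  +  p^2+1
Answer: 1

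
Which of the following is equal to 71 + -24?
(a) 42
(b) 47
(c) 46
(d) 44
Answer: b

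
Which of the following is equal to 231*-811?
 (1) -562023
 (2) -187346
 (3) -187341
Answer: 3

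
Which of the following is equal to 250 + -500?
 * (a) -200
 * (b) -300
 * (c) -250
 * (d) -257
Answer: c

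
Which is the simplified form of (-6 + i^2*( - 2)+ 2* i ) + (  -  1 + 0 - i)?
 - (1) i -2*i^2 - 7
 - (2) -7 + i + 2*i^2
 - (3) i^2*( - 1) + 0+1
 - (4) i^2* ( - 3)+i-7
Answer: 1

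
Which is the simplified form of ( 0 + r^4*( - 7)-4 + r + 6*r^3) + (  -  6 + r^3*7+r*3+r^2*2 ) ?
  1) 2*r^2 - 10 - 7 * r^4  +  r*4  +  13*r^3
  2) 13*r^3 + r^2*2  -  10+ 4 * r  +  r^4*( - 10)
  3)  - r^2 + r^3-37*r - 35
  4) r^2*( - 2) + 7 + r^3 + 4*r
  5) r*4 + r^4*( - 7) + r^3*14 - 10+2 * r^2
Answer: 1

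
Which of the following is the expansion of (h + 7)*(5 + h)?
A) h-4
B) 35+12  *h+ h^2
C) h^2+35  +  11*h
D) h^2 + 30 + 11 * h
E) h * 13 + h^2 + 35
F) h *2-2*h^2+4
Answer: B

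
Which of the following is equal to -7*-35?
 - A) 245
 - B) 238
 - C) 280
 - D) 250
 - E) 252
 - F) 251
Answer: A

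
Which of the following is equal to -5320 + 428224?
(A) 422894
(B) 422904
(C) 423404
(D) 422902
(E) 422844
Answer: B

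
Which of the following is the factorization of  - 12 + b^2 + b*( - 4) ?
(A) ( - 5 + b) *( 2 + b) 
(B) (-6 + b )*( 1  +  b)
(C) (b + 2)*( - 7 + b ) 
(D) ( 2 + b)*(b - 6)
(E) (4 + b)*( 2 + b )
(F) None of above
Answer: D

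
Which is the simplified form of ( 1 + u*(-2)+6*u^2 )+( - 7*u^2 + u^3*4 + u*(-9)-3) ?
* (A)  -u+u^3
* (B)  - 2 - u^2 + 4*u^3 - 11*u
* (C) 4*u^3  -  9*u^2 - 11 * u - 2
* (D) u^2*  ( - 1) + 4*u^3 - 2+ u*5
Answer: B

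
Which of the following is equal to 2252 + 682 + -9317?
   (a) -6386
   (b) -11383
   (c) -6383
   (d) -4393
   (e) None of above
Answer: c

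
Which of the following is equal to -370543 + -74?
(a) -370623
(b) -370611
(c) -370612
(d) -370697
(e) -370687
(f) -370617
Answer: f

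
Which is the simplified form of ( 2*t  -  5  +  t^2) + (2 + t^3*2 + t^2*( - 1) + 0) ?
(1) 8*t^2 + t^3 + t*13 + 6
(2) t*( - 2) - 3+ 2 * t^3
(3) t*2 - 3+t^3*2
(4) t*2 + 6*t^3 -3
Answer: 3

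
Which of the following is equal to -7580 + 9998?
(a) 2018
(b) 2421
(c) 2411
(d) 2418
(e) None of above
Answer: d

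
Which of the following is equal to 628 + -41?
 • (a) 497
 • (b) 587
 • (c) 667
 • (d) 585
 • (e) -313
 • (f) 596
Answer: b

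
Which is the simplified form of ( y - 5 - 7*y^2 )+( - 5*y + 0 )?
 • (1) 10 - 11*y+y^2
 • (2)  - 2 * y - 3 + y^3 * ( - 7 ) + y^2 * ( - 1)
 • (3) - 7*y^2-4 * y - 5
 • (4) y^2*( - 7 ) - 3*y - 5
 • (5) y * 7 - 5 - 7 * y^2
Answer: 3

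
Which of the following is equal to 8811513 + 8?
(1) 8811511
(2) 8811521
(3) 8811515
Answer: 2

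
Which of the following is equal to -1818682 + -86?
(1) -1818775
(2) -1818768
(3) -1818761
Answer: 2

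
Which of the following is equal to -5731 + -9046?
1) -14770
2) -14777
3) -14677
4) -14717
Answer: 2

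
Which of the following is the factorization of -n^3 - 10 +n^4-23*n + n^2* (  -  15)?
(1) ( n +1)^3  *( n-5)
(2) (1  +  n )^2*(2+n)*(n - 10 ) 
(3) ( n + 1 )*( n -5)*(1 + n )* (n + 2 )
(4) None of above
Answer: 3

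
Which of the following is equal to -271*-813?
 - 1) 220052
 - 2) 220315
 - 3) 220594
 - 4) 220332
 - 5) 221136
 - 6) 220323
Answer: 6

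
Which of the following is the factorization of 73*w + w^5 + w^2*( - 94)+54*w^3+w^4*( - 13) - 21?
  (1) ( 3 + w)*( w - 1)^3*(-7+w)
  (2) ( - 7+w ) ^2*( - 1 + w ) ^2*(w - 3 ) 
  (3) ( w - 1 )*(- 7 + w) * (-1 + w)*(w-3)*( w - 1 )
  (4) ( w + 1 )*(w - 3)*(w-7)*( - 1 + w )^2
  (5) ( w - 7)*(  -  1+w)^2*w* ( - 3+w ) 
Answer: 3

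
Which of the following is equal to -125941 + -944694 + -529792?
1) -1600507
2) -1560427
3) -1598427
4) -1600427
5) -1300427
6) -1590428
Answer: 4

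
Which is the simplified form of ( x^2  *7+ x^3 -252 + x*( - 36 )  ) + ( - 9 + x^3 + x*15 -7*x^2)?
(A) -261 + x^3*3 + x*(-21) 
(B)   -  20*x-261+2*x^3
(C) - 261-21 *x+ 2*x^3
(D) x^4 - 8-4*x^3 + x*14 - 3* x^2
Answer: C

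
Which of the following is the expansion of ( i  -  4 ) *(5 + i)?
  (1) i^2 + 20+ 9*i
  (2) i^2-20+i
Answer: 2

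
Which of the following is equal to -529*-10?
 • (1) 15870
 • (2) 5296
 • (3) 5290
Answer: 3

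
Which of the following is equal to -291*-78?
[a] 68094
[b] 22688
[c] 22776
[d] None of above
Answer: d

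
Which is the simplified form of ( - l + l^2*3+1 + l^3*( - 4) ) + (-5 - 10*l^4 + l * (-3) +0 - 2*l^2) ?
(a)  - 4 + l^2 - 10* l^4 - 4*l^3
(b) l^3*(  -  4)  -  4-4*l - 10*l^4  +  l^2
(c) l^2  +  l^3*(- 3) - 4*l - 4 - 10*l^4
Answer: b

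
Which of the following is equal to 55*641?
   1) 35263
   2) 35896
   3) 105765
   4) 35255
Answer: 4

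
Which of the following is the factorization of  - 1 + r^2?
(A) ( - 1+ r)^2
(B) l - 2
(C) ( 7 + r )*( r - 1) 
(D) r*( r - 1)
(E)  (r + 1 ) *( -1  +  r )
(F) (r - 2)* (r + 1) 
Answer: E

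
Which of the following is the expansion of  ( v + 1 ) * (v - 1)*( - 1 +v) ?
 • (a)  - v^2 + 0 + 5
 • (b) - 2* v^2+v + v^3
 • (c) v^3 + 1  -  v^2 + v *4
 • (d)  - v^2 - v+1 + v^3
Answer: d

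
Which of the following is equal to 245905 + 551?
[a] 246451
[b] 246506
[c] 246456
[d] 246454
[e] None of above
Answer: c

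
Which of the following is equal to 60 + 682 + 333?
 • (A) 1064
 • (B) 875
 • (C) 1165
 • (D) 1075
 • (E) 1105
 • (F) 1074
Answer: D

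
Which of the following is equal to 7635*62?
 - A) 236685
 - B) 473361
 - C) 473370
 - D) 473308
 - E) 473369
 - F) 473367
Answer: C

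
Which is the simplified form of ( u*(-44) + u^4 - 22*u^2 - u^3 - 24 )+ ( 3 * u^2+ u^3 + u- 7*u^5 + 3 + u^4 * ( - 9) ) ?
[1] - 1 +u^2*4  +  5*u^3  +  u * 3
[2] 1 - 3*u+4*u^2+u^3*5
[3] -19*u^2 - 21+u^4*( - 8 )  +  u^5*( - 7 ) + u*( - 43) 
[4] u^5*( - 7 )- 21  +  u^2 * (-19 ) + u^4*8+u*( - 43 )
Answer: 3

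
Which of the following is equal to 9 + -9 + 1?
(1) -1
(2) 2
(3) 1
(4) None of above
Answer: 3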